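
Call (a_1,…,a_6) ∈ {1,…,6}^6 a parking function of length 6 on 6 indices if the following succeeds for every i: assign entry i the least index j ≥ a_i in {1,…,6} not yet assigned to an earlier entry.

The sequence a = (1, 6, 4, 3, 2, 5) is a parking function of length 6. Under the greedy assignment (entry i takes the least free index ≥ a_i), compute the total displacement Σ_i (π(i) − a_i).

0

Σπ = 21 ({1..6} each once); Σa = 1+6+4+3+2+5 = 21; disp = 21−21 = 0.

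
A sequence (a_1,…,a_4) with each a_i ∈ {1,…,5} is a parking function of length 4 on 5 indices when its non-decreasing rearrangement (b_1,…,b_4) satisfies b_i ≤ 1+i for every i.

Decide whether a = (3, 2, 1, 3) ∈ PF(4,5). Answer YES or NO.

Rearranged: b = (1, 2, 3, 3).
  b_1=1 ≤ 2
  b_2=2 ≤ 3
  b_3=3 ≤ 4
  b_4=3 ≤ 5
All bounds hold ⇒ YES

YES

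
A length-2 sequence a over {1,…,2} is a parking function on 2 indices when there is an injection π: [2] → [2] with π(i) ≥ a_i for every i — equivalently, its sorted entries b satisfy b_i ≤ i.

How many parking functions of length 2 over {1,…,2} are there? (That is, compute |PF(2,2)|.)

|PF| = 1·3^1 = 1×3 = 3
One tuple (1,1) → sorted (1,1): b_i ≤ i ∀i, a PF.

3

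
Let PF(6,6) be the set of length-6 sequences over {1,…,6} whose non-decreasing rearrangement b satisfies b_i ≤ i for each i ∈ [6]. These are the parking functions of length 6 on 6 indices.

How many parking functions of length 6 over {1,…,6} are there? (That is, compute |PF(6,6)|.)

16807

Count = (6+1−6)·(6+1)^{6−1} = 1 · 16807 = 16807 (Pollak)
Check (1,1,3,2,3,2) → sorted (1,1,2,2,3,3): b_i ≤ i ∀i, a PF.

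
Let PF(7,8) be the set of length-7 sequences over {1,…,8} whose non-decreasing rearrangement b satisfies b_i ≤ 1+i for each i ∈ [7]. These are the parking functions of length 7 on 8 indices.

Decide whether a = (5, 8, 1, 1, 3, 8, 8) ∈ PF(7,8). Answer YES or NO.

Order a: b = (1, 1, 3, 5, 8, 8, 8).
  b_1=1 ≤ 2
  b_2=1 ≤ 3
  b_3=3 ≤ 4
  b_4=5 ≤ 5
  b_5=8 > 6
  fails at i=5 ⇒ NO

NO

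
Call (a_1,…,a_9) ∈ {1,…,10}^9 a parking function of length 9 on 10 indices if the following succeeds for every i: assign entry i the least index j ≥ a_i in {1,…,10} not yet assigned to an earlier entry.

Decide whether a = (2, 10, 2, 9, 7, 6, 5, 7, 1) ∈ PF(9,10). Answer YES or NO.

Order a: b = (1, 2, 2, 5, 6, 7, 7, 9, 10).
  b_1=1 ≤ 2
  b_2=2 ≤ 3
  b_3=2 ≤ 4
  b_4=5 ≤ 5
  b_5=6 ≤ 6
  b_6=7 ≤ 7
  b_7=7 ≤ 8
  b_8=9 ≤ 9
  b_9=10 ≤ 10
All bounds hold ⇒ YES

YES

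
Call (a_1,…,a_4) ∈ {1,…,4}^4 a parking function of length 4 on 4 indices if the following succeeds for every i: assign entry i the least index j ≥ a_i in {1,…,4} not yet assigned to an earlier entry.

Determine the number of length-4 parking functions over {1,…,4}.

125

#PF = (4+1−4)·(4+1)^{4−1} = 1 · 125 = 125
Example (2,2,1,1) → sorted (1,1,2,2): b_i ≤ i ∀i, a PF.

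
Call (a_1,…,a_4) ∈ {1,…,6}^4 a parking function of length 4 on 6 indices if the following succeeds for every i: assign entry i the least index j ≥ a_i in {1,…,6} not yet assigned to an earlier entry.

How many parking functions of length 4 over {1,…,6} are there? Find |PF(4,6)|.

1029

#PF = (7−4)·7^(4−1) = 3·343 = 1029 [KW]
Check (3,5,1,6) → sorted (1,3,5,6): b_i ≤ 2+i ∀i, a PF.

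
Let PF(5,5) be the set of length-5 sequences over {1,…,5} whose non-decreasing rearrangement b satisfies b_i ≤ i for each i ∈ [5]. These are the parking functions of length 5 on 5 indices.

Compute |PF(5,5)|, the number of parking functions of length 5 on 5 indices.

Count = 1·6^4 = 1·1296 = 1296
Check (1,3,1,4,4) → sorted (1,1,3,4,4): b_i ≤ i ∀i, a PF.

1296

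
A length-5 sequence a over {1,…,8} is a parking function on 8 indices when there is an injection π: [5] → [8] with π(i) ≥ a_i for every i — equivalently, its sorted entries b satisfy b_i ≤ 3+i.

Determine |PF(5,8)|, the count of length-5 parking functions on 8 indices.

#PF = (9−5)·9^(5−1) = 4·6561 = 26244 (Pollak)
E.g. (1,5,1,4,1) → sorted (1,1,1,4,5): b_i ≤ 3+i ∀i, a PF.

26244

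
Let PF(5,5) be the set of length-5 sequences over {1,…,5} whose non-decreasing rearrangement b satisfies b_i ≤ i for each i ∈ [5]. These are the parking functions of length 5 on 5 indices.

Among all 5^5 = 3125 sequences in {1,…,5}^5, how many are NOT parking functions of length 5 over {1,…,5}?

1829

Count = 1·6^4 = 1·1296 = 1296 [KW]
Check (5,4,5,2,5) → sorted (2,4,5,5,5): b_1=2>1, not a PF.
5^5 − 1296 = 3125 − 1296 = 1829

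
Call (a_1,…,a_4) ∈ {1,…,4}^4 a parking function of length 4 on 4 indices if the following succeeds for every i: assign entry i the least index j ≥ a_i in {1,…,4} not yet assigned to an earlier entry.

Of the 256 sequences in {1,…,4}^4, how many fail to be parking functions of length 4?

Count = (4−4+1)·(4+1)^(4−1) = 1·125 = 125 (Konheim–Weiss)
Example (2,4,4,4) → sorted (2,4,4,4): b_1=2>1, not a PF.
4^4 − 125 = 256 − 125 = 131

131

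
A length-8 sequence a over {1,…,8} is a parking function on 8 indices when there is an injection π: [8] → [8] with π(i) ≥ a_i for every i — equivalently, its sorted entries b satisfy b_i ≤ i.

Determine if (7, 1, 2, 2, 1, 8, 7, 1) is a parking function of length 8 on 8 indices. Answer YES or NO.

NO

Order a: b = (1, 1, 1, 2, 2, 7, 7, 8).
  b_1=1 ≤ 1
  b_2=1 ≤ 2
  b_3=1 ≤ 3
  b_4=2 ≤ 4
  b_5=2 ≤ 5
  b_6=7 > 6
  fails at i=6 ⇒ NO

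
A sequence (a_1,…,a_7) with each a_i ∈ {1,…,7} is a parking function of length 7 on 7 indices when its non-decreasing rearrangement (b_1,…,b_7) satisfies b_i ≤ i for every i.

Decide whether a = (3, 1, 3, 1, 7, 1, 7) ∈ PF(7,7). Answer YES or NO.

Sorted: b = (1, 1, 1, 3, 3, 7, 7).
  b_1=1 ≤ 1
  b_2=1 ≤ 2
  b_3=1 ≤ 3
  b_4=3 ≤ 4
  b_5=3 ≤ 5
  b_6=7 > 6
  fails at i=6 ⇒ NO

NO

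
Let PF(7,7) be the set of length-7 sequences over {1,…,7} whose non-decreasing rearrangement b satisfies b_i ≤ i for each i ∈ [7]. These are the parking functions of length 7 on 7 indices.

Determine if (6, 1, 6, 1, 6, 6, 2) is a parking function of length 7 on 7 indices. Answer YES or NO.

Sorted: b = (1, 1, 2, 6, 6, 6, 6).
  b_1=1 ≤ 1
  b_2=1 ≤ 2
  b_3=2 ≤ 3
  b_4=6 > 4
  fails at i=4 ⇒ NO

NO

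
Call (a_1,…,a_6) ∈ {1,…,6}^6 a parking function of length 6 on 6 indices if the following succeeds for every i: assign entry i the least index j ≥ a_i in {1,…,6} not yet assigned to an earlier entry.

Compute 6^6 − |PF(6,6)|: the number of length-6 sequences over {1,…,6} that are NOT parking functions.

|PF(6,6)| = (7−6)·7^(6−1) = 1·16807 = 16807
E.g. (5,4,4,5,5,2) → sorted (2,4,4,5,5,5): b_1=2>1, not a PF.
So 46656 − 16807 = 29849 fail.

29849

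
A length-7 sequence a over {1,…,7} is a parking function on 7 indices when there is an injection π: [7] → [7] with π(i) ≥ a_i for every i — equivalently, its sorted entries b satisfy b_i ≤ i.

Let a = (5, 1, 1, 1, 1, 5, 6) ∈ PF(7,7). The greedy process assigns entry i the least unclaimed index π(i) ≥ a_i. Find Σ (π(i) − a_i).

8

Σπ = 7·8/2 = 28 (π permutes [7]); Σa = 5+1+1+1+1+5+6 = 20; disp = 28−20 = 8.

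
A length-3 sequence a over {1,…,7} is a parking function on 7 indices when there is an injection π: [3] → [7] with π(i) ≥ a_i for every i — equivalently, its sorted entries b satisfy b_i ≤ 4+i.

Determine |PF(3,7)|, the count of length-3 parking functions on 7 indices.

|PF| = (7−3+1)·(7+1)^(3−1) = 5·64 = 320 (Pollak)
One tuple (3,5,2) → sorted (2,3,5): b_i ≤ 4+i ∀i, a PF.

320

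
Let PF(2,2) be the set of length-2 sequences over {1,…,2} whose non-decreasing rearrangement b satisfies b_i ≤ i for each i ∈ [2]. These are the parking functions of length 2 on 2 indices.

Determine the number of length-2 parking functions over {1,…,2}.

Count = (2+1−2)·(2+1)^{2−1} = 1·3 = 3 [KW]
One tuple (1,1) → sorted (1,1): b_i ≤ i ∀i, a PF.

3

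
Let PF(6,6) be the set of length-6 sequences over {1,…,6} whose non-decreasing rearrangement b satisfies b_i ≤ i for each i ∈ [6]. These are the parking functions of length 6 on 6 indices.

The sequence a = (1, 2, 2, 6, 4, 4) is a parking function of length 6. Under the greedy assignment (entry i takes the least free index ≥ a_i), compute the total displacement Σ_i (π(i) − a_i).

Σπ = 21 ({1..6} each once); Σa = 1+2+2+6+4+4 = 19; disp = 21−19 = 2.

2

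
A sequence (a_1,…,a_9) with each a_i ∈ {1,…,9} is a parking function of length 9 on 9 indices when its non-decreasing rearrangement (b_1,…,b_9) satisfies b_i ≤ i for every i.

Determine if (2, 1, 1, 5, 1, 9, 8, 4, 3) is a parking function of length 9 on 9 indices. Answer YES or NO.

YES

Order a: b = (1, 1, 1, 2, 3, 4, 5, 8, 9).
  b_1=1 ≤ 1
  b_2=1 ≤ 2
  b_3=1 ≤ 3
  b_4=2 ≤ 4
  b_5=3 ≤ 5
  b_6=4 ≤ 6
  b_7=5 ≤ 7
  b_8=8 ≤ 8
  b_9=9 ≤ 9
All bounds hold ⇒ YES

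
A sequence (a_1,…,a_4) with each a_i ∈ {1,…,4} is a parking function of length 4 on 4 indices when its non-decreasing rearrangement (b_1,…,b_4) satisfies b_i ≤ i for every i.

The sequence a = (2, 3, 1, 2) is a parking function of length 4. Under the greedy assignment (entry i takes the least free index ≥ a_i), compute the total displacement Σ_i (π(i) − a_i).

2

Σπ(i) = 1+…+4 = 10; Σa = 2+3+1+2 = 8; disp = 10−8 = 2.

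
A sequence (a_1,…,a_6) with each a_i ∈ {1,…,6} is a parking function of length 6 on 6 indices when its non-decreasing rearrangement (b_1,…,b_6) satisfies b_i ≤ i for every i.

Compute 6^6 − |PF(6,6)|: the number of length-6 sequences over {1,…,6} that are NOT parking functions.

29849

|PF| = 1·7^5 = 1 · 16807 = 16807
One tuple (2,2,6,5,3,4) → sorted (2,2,3,4,5,6): b_1=2>1, not a PF.
Total 46656; non-PF = 46656−16807 = 29849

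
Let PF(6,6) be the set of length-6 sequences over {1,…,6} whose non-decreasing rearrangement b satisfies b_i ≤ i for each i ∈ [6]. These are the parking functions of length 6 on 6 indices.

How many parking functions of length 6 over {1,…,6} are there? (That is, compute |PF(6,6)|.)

|PF(6,6)| = (7−6)·7^(6−1) = 1 · 16807 = 16807 (Pollak)
Example (4,4,1,2,6,3) → sorted (1,2,3,4,4,6): b_i ≤ i ∀i, a PF.

16807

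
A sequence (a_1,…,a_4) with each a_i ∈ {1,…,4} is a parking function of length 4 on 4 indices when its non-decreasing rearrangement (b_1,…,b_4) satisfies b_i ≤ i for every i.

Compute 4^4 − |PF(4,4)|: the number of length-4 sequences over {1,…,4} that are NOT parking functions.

131

Count = (4+1−4)·(4+1)^{4−1} = 1·125 = 125 (Konheim–Weiss)
One tuple (3,4,4,4) → sorted (3,4,4,4): b_1=3>1, not a PF.
So 256 − 125 = 131 fail.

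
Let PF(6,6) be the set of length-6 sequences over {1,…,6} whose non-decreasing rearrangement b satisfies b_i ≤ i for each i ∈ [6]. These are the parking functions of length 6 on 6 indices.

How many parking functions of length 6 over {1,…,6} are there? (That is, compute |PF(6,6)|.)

16807

|PF| = (6+1−6)·(6+1)^{6−1} = 1·16807 = 16807 [KW]
E.g. (2,4,2,1,5,5) → sorted (1,2,2,4,5,5): b_i ≤ i ∀i, a PF.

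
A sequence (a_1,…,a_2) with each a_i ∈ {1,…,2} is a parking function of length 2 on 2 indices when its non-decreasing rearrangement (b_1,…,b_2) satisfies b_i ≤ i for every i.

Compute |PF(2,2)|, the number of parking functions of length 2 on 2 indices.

3

Count = 1·3^1 = 1×3 = 3 (Konheim–Weiss)
One tuple (1,2) → sorted (1,2): b_i ≤ i ∀i, a PF.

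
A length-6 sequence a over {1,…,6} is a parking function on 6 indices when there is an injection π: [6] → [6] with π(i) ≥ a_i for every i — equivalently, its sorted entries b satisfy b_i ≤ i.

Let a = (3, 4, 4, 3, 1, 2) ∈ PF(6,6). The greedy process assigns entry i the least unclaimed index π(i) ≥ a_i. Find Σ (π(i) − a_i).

Σπ = 6·7/2 = 21 (π permutes [6]); Σa = 3+4+4+3+1+2 = 17; disp = 21−17 = 4.

4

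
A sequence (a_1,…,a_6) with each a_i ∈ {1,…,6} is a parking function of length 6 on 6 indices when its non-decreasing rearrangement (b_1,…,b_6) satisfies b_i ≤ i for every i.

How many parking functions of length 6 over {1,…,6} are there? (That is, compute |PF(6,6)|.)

16807

|PF(6,6)| = (6+1−6)·(6+1)^{6−1} = 1·16807 = 16807 [KW]
One tuple (1,3,3,1,3,1) → sorted (1,1,1,3,3,3): b_i ≤ i ∀i, a PF.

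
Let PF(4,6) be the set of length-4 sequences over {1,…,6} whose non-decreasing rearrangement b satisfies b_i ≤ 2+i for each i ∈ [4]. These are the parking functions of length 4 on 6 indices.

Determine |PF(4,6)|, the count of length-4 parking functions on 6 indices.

Count = 3·7^3 = 3 · 343 = 1029
E.g. (1,6,3,2) → sorted (1,2,3,6): b_i ≤ 2+i ∀i, a PF.

1029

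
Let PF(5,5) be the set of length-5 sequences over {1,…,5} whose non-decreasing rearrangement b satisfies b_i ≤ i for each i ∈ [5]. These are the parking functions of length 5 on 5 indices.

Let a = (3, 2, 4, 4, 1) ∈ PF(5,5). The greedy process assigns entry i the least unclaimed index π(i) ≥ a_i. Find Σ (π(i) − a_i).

Σπ = 15 ({1..5} each once); Σa = 3+2+4+4+1 = 14; disp = 15−14 = 1.

1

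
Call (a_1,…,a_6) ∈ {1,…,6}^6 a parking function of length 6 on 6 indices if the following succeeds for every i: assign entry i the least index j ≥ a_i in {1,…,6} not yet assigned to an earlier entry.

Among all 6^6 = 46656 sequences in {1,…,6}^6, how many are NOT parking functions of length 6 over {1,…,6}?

#PF = 1·7^5 = 1×16807 = 16807
One tuple (5,6,3,3,6,5) → sorted (3,3,5,5,6,6): b_1=3>1, not a PF.
6^6 − 16807 = 46656 − 16807 = 29849

29849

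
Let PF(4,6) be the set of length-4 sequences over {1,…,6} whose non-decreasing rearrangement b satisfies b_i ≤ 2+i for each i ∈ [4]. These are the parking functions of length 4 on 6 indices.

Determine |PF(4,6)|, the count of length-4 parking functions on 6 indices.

|PF| = (6−4+1)·(6+1)^(4−1) = 3×343 = 1029 (Pollak)
Check (5,1,2,3) → sorted (1,2,3,5): b_i ≤ 2+i ∀i, a PF.

1029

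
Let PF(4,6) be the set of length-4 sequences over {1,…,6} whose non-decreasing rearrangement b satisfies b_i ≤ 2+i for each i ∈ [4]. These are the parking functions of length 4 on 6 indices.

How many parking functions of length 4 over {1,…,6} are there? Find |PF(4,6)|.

1029

|PF| = (6−4+1)·(6+1)^(4−1) = 3 · 343 = 1029 (Konheim–Weiss)
E.g. (2,4,5,4) → sorted (2,4,4,5): b_i ≤ 2+i ∀i, a PF.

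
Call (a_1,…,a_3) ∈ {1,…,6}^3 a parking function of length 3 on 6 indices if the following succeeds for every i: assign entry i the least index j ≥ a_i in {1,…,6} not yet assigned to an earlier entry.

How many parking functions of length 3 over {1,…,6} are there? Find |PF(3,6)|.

|PF(3,6)| = (6+1−3)·(6+1)^{3−1} = 4 · 49 = 196
Check (5,5,1) → sorted (1,5,5): b_i ≤ 3+i ∀i, a PF.

196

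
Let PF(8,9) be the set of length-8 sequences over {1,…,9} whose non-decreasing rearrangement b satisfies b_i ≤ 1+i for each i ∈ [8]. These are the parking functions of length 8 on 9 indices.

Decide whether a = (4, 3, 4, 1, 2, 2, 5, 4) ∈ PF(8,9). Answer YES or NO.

YES

Rearranged: b = (1, 2, 2, 3, 4, 4, 4, 5).
  b_1=1 ≤ 2
  b_2=2 ≤ 3
  b_3=2 ≤ 4
  b_4=3 ≤ 5
  b_5=4 ≤ 6
  b_6=4 ≤ 7
  b_7=4 ≤ 8
  b_8=5 ≤ 9
All bounds hold ⇒ YES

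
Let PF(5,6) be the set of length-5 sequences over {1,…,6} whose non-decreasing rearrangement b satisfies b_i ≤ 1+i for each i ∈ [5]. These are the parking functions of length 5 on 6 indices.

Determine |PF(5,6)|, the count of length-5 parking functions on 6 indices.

4802

#PF = 2·7^4 = 2 · 2401 = 4802 (Pollak)
Example (2,5,4,1,6) → sorted (1,2,4,5,6): b_i ≤ 1+i ∀i, a PF.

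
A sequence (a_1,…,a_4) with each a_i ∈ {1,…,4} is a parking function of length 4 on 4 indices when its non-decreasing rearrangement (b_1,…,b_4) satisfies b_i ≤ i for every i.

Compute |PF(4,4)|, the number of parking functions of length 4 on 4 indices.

|PF| = (4−4+1)·(4+1)^(4−1) = 1 · 125 = 125 [KW]
Example (1,2,1,3) → sorted (1,1,2,3): b_i ≤ i ∀i, a PF.

125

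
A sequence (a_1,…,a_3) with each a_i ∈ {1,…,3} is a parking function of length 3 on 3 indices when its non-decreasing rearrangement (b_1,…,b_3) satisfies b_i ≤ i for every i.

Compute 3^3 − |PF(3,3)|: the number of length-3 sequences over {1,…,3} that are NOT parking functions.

11

|PF(3,3)| = (3+1−3)·(3+1)^{3−1} = 1·16 = 16 (Pollak)
Check (3,3,3) → sorted (3,3,3): b_1=3>1, not a PF.
3^3 − 16 = 27 − 16 = 11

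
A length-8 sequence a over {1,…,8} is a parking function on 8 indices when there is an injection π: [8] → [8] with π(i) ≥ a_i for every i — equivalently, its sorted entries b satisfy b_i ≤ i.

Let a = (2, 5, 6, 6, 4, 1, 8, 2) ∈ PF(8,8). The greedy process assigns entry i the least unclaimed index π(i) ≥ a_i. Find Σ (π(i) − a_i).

2

Σπ(i) = 1+…+8 = 36; Σa = 2+5+6+6+4+1+8+2 = 34; disp = 36−34 = 2.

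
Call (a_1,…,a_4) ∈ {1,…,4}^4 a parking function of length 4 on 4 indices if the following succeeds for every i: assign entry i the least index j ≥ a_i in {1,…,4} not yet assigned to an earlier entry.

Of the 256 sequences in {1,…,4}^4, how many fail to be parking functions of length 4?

131

#PF = 1·5^3 = 1×125 = 125 (Konheim–Weiss)
Check (3,4,4,3) → sorted (3,3,4,4): b_1=3>1, not a PF.
Total 256; non-PF = 256−125 = 131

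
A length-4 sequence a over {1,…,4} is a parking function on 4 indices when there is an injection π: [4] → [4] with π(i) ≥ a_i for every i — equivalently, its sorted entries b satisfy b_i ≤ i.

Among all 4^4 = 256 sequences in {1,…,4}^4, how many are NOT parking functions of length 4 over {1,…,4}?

131

|PF(4,4)| = (4+1−4)·(4+1)^{4−1} = 1·125 = 125 (Konheim–Weiss)
Example (4,4,4,3) → sorted (3,4,4,4): b_1=3>1, not a PF.
So 256 − 125 = 131 fail.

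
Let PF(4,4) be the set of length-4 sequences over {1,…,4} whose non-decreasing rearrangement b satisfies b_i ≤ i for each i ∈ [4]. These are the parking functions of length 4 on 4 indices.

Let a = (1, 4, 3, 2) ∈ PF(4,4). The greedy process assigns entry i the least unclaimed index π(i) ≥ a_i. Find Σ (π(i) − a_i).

0

Σπ = 4·5/2 = 10 (π permutes [4]); Σa = 1+4+3+2 = 10; disp = 10−10 = 0.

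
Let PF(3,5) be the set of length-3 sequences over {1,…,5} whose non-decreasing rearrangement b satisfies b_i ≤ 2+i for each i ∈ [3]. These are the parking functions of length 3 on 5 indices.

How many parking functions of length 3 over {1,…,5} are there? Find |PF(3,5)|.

|PF(3,5)| = 3·6^2 = 3·36 = 108 (Konheim–Weiss)
One tuple (4,3,1) → sorted (1,3,4): b_i ≤ 2+i ∀i, a PF.

108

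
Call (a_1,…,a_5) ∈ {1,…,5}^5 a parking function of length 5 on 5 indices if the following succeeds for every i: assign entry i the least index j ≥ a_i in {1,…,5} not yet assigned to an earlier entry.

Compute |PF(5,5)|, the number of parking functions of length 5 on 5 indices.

1296

#PF = 1·6^4 = 1 · 1296 = 1296
E.g. (1,3,2,4,3) → sorted (1,2,3,3,4): b_i ≤ i ∀i, a PF.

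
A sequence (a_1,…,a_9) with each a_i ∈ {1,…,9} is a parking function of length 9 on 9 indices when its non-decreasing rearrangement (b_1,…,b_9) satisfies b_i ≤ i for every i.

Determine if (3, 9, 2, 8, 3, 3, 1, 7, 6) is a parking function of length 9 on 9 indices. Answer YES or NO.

YES

Rearranged: b = (1, 2, 3, 3, 3, 6, 7, 8, 9).
  b_1=1 ≤ 1
  b_2=2 ≤ 2
  b_3=3 ≤ 3
  b_4=3 ≤ 4
  b_5=3 ≤ 5
  b_6=6 ≤ 6
  b_7=7 ≤ 7
  b_8=8 ≤ 8
  b_9=9 ≤ 9
All bounds hold ⇒ YES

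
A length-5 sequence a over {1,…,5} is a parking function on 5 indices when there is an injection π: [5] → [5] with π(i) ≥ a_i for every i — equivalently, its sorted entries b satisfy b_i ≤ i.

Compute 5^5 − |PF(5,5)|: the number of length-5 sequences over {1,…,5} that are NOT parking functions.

1829

#PF = (5−5+1)·(5+1)^(5−1) = 1·1296 = 1296 [KW]
One tuple (3,2,5,5,4) → sorted (2,3,4,5,5): b_1=2>1, not a PF.
Total 3125; non-PF = 3125−1296 = 1829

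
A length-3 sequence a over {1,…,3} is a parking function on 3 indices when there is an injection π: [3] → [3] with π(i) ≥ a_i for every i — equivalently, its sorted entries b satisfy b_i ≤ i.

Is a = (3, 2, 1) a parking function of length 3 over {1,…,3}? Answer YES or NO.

YES

Order a: b = (1, 2, 3).
  b_1=1 ≤ 1
  b_2=2 ≤ 2
  b_3=3 ≤ 3
All bounds hold ⇒ YES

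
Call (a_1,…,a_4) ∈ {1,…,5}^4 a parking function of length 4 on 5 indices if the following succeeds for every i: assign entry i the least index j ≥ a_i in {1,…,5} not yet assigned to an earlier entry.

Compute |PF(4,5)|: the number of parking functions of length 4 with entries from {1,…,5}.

#PF = 2·6^3 = 2 · 216 = 432
One tuple (3,3,3,2) → sorted (2,3,3,3): b_i ≤ 1+i ∀i, a PF.

432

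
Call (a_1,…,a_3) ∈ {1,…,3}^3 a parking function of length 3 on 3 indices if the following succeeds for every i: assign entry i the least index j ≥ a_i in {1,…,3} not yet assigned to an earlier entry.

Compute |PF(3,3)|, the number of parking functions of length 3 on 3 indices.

Count = 1·4^2 = 1·16 = 16
E.g. (3,2,1) → sorted (1,2,3): b_i ≤ i ∀i, a PF.

16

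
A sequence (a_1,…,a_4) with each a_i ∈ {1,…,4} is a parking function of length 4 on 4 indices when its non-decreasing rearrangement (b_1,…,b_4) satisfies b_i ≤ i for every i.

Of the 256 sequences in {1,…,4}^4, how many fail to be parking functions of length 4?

131

|PF| = (4−4+1)·(4+1)^(4−1) = 1·125 = 125 (Pollak)
Check (4,3,3,4) → sorted (3,3,4,4): b_1=3>1, not a PF.
So 256 − 125 = 131 fail.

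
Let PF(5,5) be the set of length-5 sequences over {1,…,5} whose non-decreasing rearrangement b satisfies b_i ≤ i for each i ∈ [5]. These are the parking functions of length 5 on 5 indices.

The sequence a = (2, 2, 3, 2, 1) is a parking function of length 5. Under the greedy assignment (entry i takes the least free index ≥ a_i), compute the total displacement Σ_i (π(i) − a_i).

5

Σπ(i) = 1+…+5 = 15; Σa = 2+2+3+2+1 = 10; disp = 15−10 = 5.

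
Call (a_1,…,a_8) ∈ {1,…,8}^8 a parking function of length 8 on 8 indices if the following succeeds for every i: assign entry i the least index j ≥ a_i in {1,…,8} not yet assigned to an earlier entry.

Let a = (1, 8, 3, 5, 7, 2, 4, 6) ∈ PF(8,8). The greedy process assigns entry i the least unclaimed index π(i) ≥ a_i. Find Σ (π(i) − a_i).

Σπ(i) = 1+…+8 = 36; Σa = 1+8+3+5+7+2+4+6 = 36; disp = 36−36 = 0.

0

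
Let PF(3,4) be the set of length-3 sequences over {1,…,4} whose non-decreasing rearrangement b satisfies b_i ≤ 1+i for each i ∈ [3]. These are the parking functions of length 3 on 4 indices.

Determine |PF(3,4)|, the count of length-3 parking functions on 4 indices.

50

|PF| = 2·5^2 = 2 · 25 = 50 [KW]
E.g. (1,3,3) → sorted (1,3,3): b_i ≤ 1+i ∀i, a PF.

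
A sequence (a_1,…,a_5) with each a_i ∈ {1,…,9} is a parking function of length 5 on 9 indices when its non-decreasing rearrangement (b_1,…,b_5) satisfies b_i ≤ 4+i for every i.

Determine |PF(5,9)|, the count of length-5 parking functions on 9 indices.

Count = 5·10^4 = 5 · 10000 = 50000 (Konheim–Weiss)
E.g. (6,8,1,1,2) → sorted (1,1,2,6,8): b_i ≤ 4+i ∀i, a PF.

50000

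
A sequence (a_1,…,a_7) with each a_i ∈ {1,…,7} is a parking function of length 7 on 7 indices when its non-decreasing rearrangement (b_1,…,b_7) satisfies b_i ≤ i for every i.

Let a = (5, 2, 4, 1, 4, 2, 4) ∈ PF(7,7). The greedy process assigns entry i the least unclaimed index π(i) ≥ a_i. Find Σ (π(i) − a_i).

6

Σπ = 28 ({1..7} each once); Σa = 5+2+4+1+4+2+4 = 22; disp = 28−22 = 6.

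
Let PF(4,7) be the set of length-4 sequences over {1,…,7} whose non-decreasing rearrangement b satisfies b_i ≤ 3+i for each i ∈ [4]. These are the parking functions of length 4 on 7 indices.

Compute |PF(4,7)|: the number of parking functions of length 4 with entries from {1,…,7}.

Count = 4·8^3 = 4×512 = 2048 [KW]
One tuple (4,2,7,5) → sorted (2,4,5,7): b_i ≤ 3+i ∀i, a PF.

2048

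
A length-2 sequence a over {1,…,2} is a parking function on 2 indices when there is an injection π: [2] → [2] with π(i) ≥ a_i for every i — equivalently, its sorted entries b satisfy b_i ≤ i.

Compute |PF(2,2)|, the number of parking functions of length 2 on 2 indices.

Count = (2+1−2)·(2+1)^{2−1} = 1·3 = 3 (Konheim–Weiss)
One tuple (1,1) → sorted (1,1): b_i ≤ i ∀i, a PF.

3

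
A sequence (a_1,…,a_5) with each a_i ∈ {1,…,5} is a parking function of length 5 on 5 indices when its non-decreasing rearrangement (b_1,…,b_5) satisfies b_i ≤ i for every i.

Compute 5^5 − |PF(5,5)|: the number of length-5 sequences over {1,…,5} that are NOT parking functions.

|PF| = 1·6^4 = 1×1296 = 1296 [KW]
Example (3,1,5,4,5) → sorted (1,3,4,5,5): b_2=3>2, not a PF.
5^5 − 1296 = 3125 − 1296 = 1829

1829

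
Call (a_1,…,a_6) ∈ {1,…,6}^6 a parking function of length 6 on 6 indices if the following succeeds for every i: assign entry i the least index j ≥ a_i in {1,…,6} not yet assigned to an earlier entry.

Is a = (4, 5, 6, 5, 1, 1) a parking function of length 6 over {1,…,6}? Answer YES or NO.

NO

Sorted: b = (1, 1, 4, 5, 5, 6).
  b_1=1 ≤ 1
  b_2=1 ≤ 2
  b_3=4 > 3
  fails at i=3 ⇒ NO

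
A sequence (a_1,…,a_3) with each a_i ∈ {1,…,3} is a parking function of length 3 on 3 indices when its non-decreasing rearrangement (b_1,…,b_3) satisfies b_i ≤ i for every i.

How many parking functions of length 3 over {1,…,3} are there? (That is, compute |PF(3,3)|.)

16

|PF(3,3)| = 1·4^2 = 1·16 = 16 [KW]
Example (3,1,1) → sorted (1,1,3): b_i ≤ i ∀i, a PF.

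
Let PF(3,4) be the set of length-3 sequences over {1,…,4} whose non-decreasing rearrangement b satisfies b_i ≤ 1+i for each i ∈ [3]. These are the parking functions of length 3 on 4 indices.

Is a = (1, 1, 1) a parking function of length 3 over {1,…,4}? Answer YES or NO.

YES

Order a: b = (1, 1, 1).
  b_1=1 ≤ 2
  b_2=1 ≤ 3
  b_3=1 ≤ 4
All bounds hold ⇒ YES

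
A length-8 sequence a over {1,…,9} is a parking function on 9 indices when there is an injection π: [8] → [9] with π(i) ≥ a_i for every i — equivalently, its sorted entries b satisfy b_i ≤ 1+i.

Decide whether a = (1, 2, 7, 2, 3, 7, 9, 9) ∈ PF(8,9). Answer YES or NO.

NO

Sorted: b = (1, 2, 2, 3, 7, 7, 9, 9).
  b_1=1 ≤ 2
  b_2=2 ≤ 3
  b_3=2 ≤ 4
  b_4=3 ≤ 5
  b_5=7 > 6
  fails at i=5 ⇒ NO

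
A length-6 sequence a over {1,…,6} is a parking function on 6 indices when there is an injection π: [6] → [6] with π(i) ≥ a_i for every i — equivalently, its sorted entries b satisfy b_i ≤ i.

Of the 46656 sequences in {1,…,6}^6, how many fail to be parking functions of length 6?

29849

|PF| = (6−6+1)·(6+1)^(6−1) = 1×16807 = 16807 [KW]
Example (6,5,1,1,4,6) → sorted (1,1,4,5,6,6): b_3=4>3, not a PF.
6^6 − 16807 = 46656 − 16807 = 29849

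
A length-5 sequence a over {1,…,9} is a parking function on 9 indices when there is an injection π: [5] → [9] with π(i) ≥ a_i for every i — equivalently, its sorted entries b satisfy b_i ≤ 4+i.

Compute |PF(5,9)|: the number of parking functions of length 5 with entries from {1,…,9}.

50000

|PF| = (10−5)·10^(5−1) = 5×10000 = 50000 (Pollak)
One tuple (7,4,6,3,5) → sorted (3,4,5,6,7): b_i ≤ 4+i ∀i, a PF.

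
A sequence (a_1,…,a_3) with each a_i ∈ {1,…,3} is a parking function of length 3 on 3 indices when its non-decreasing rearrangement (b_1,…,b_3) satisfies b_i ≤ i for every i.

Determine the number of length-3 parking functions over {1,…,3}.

|PF| = 1·4^2 = 1·16 = 16
One tuple (1,3,2) → sorted (1,2,3): b_i ≤ i ∀i, a PF.

16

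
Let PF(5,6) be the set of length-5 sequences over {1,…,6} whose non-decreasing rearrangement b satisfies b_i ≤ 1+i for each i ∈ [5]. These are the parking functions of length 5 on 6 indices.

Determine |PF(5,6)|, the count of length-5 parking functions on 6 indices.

4802

Count = (6−5+1)·(6+1)^(5−1) = 2·2401 = 4802 [KW]
E.g. (1,3,2,1,3) → sorted (1,1,2,3,3): b_i ≤ 1+i ∀i, a PF.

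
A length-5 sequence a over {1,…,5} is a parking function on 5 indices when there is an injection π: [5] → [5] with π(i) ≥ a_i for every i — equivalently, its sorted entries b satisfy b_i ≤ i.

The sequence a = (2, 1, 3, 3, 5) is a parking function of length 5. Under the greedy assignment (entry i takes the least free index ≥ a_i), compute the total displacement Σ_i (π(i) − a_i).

Σπ = 5·6/2 = 15 (π permutes [5]); Σa = 2+1+3+3+5 = 14; disp = 15−14 = 1.

1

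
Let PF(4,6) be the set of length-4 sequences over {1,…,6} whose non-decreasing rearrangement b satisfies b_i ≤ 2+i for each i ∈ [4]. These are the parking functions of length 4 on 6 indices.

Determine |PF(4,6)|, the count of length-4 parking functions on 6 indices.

1029

|PF(4,6)| = (6−4+1)·(6+1)^(4−1) = 3×343 = 1029 [KW]
E.g. (1,1,1,3) → sorted (1,1,1,3): b_i ≤ 2+i ∀i, a PF.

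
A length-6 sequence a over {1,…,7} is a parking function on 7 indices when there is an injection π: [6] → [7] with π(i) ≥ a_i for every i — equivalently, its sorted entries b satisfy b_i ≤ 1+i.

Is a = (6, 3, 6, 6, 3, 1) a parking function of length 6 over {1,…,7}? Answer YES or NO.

Rearranged: b = (1, 3, 3, 6, 6, 6).
  b_1=1 ≤ 2
  b_2=3 ≤ 3
  b_3=3 ≤ 4
  b_4=6 > 5
  fails at i=4 ⇒ NO

NO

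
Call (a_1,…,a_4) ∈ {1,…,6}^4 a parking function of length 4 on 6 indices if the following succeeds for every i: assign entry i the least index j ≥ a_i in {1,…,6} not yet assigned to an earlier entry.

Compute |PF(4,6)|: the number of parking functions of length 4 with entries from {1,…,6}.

#PF = 3·7^3 = 3 · 343 = 1029 (Pollak)
Example (4,4,4,3) → sorted (3,4,4,4): b_i ≤ 2+i ∀i, a PF.

1029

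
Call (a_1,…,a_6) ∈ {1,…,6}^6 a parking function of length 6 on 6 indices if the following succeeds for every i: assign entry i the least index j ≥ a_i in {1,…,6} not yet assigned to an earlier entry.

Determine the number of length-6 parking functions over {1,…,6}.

|PF(6,6)| = (7−6)·7^(6−1) = 1·16807 = 16807
Example (5,2,4,4,3,1) → sorted (1,2,3,4,4,5): b_i ≤ i ∀i, a PF.

16807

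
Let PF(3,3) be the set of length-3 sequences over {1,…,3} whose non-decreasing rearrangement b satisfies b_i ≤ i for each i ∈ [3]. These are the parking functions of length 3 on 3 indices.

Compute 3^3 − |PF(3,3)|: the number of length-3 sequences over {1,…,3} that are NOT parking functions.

11

#PF = (3−3+1)·(3+1)^(3−1) = 1×16 = 16 [KW]
One tuple (2,2,2) → sorted (2,2,2): b_1=2>1, not a PF.
Total 27; non-PF = 27−16 = 11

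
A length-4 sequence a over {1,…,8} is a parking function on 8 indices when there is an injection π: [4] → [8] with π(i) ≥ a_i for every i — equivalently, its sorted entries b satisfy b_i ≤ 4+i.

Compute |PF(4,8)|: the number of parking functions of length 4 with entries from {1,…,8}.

|PF| = (8−4+1)·(8+1)^(4−1) = 5·729 = 3645
E.g. (8,7,4,5) → sorted (4,5,7,8): b_i ≤ 4+i ∀i, a PF.

3645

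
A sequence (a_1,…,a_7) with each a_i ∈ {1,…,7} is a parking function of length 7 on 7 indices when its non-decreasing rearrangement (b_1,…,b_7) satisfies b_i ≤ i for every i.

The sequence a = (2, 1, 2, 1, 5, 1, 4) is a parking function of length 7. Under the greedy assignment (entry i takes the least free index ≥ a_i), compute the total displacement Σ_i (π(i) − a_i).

Σπ = 28 ({1..7} each once); Σa = 2+1+2+1+5+1+4 = 16; disp = 28−16 = 12.

12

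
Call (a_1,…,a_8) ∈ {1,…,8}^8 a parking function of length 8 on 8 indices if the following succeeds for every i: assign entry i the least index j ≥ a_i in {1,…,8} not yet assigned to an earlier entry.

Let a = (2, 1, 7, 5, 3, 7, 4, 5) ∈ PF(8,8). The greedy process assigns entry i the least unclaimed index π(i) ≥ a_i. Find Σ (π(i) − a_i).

2

Σπ(i) = 1+…+8 = 36; Σa = 2+1+7+5+3+7+4+5 = 34; disp = 36−34 = 2.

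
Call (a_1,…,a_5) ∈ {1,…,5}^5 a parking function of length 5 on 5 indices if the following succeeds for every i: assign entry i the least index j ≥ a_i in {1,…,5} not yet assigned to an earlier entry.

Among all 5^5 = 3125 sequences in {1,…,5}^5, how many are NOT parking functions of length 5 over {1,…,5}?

Count = 1·6^4 = 1 · 1296 = 1296
E.g. (4,3,5,3,5) → sorted (3,3,4,5,5): b_1=3>1, not a PF.
Total 3125; non-PF = 3125−1296 = 1829

1829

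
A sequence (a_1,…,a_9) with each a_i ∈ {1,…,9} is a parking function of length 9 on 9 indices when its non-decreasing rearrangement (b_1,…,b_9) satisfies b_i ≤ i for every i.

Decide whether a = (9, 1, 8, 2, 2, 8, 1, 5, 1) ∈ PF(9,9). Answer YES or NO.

NO

Order a: b = (1, 1, 1, 2, 2, 5, 8, 8, 9).
  b_1=1 ≤ 1
  b_2=1 ≤ 2
  b_3=1 ≤ 3
  b_4=2 ≤ 4
  b_5=2 ≤ 5
  b_6=5 ≤ 6
  b_7=8 > 7
  fails at i=7 ⇒ NO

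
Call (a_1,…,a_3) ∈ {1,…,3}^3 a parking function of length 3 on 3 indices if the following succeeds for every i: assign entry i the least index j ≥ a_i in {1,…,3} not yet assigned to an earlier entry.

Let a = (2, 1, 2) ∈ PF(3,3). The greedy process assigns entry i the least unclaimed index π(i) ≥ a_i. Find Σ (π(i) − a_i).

1

Σπ = 3·4/2 = 6 (π permutes [3]); Σa = 2+1+2 = 5; disp = 6−5 = 1.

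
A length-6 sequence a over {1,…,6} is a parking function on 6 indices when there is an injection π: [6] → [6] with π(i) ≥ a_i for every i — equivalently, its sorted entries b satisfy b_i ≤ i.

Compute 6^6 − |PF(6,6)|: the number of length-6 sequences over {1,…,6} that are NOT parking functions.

29849

|PF(6,6)| = (6+1−6)·(6+1)^{6−1} = 1 · 16807 = 16807 [KW]
E.g. (5,2,5,6,5,6) → sorted (2,5,5,5,6,6): b_1=2>1, not a PF.
So 46656 − 16807 = 29849 fail.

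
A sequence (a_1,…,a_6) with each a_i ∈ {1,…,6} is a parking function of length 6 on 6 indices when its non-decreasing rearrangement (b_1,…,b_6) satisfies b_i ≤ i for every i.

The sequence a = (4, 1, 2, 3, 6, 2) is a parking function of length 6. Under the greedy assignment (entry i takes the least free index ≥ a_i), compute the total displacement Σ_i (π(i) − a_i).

3

Σπ = 21 ({1..6} each once); Σa = 4+1+2+3+6+2 = 18; disp = 21−18 = 3.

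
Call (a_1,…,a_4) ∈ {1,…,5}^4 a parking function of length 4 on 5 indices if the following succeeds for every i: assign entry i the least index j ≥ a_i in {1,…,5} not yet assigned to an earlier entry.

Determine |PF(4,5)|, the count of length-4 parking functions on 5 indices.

|PF(4,5)| = (6−4)·6^(4−1) = 2×216 = 432
E.g. (5,3,2,2) → sorted (2,2,3,5): b_i ≤ 1+i ∀i, a PF.

432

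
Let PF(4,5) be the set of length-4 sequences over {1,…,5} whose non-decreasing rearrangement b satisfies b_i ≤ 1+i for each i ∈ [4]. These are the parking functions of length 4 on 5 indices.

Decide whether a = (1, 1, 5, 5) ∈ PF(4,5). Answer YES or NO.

Order a: b = (1, 1, 5, 5).
  b_1=1 ≤ 2
  b_2=1 ≤ 3
  b_3=5 > 4
  fails at i=3 ⇒ NO

NO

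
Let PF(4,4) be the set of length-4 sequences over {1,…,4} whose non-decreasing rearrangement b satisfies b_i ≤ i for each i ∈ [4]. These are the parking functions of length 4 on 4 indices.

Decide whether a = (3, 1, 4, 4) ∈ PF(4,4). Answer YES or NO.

NO

Order a: b = (1, 3, 4, 4).
  b_1=1 ≤ 1
  b_2=3 > 2
  fails at i=2 ⇒ NO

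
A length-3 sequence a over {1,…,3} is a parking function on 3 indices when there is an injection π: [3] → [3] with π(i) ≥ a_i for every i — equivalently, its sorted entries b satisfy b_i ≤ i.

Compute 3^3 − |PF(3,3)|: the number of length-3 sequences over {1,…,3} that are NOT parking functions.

Count = (4−3)·4^(3−1) = 1 · 16 = 16 [KW]
E.g. (2,3,3) → sorted (2,3,3): b_1=2>1, not a PF.
Total 27; non-PF = 27−16 = 11

11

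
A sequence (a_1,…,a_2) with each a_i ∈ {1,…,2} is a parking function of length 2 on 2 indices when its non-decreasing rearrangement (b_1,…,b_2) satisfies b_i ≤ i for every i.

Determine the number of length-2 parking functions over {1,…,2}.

3

|PF| = (3−2)·3^(2−1) = 1 · 3 = 3 (Konheim–Weiss)
Example (1,2) → sorted (1,2): b_i ≤ i ∀i, a PF.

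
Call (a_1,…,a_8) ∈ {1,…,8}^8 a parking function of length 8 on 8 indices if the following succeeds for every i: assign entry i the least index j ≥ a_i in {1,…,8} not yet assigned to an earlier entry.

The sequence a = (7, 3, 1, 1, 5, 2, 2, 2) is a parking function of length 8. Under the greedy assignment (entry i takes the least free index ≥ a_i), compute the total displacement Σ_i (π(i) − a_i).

Σπ = 36 ({1..8} each once); Σa = 7+3+1+1+5+2+2+2 = 23; disp = 36−23 = 13.

13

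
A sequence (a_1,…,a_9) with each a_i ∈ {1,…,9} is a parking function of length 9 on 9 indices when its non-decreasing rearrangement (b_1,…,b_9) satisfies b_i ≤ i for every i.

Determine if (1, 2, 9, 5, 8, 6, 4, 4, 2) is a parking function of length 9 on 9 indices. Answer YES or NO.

Sorted: b = (1, 2, 2, 4, 4, 5, 6, 8, 9).
  b_1=1 ≤ 1
  b_2=2 ≤ 2
  b_3=2 ≤ 3
  b_4=4 ≤ 4
  b_5=4 ≤ 5
  b_6=5 ≤ 6
  b_7=6 ≤ 7
  b_8=8 ≤ 8
  b_9=9 ≤ 9
All bounds hold ⇒ YES

YES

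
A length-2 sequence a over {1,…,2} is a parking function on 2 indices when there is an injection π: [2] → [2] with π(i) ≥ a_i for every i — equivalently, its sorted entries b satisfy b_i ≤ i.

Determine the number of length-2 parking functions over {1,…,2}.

3

|PF| = (2−2+1)·(2+1)^(2−1) = 1×3 = 3 (Pollak)
E.g. (2,1) → sorted (1,2): b_i ≤ i ∀i, a PF.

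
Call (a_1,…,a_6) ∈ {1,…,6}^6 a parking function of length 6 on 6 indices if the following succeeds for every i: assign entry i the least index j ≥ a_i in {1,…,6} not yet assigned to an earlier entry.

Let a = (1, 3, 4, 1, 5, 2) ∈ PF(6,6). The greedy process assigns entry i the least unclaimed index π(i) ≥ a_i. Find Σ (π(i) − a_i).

Σπ(i) = 1+…+6 = 21; Σa = 1+3+4+1+5+2 = 16; disp = 21−16 = 5.

5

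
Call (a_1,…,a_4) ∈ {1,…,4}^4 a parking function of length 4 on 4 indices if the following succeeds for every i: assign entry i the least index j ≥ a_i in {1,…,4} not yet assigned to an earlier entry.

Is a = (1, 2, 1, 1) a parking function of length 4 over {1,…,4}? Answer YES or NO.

YES

Sorted: b = (1, 1, 1, 2).
  b_1=1 ≤ 1
  b_2=1 ≤ 2
  b_3=1 ≤ 3
  b_4=2 ≤ 4
All bounds hold ⇒ YES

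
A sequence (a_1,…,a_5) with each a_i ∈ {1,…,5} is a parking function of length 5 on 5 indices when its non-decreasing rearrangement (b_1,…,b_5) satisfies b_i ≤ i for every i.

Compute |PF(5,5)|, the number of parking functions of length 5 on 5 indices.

1296

#PF = (5+1−5)·(5+1)^{5−1} = 1·1296 = 1296 [KW]
E.g. (5,2,4,1,1) → sorted (1,1,2,4,5): b_i ≤ i ∀i, a PF.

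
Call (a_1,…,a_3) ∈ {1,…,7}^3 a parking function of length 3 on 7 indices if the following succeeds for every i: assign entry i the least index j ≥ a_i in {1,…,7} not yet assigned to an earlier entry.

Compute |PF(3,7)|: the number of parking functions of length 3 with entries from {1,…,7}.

320

|PF(3,7)| = (7+1−3)·(7+1)^{3−1} = 5 · 64 = 320 (Konheim–Weiss)
Example (3,7,4) → sorted (3,4,7): b_i ≤ 4+i ∀i, a PF.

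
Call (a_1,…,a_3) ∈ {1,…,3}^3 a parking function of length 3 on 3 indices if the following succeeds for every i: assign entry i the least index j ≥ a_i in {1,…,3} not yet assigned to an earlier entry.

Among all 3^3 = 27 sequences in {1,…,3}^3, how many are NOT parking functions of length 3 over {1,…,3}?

#PF = 1·4^2 = 1·16 = 16
Example (3,1,3) → sorted (1,3,3): b_2=3>2, not a PF.
Total 27; non-PF = 27−16 = 11

11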